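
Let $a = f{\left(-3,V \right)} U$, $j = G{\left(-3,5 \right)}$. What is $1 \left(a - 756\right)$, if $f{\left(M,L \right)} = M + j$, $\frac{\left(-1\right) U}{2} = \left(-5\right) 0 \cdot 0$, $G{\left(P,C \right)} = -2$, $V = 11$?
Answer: $-756$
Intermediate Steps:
$j = -2$
$U = 0$ ($U = - 2 \left(-5\right) 0 \cdot 0 = - 2 \cdot 0 \cdot 0 = \left(-2\right) 0 = 0$)
$f{\left(M,L \right)} = -2 + M$ ($f{\left(M,L \right)} = M - 2 = -2 + M$)
$a = 0$ ($a = \left(-2 - 3\right) 0 = \left(-5\right) 0 = 0$)
$1 \left(a - 756\right) = 1 \left(0 - 756\right) = 1 \left(-756\right) = -756$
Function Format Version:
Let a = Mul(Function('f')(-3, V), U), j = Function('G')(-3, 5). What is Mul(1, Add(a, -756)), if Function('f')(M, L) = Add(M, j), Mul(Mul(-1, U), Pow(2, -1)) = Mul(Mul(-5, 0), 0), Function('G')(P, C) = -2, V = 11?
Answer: -756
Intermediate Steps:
j = -2
U = 0 (U = Mul(-2, Mul(Mul(-5, 0), 0)) = Mul(-2, Mul(0, 0)) = Mul(-2, 0) = 0)
Function('f')(M, L) = Add(-2, M) (Function('f')(M, L) = Add(M, -2) = Add(-2, M))
a = 0 (a = Mul(Add(-2, -3), 0) = Mul(-5, 0) = 0)
Mul(1, Add(a, -756)) = Mul(1, Add(0, -756)) = Mul(1, -756) = -756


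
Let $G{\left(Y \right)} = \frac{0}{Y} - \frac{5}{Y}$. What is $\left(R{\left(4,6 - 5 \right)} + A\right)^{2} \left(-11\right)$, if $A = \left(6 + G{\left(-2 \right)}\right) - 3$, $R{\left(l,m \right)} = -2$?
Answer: $- \frac{539}{4} \approx -134.75$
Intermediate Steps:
$G{\left(Y \right)} = - \frac{5}{Y}$ ($G{\left(Y \right)} = 0 - \frac{5}{Y} = - \frac{5}{Y}$)
$A = \frac{11}{2}$ ($A = \left(6 - \frac{5}{-2}\right) - 3 = \left(6 - - \frac{5}{2}\right) - 3 = \left(6 + \frac{5}{2}\right) - 3 = \frac{17}{2} - 3 = \frac{11}{2} \approx 5.5$)
$\left(R{\left(4,6 - 5 \right)} + A\right)^{2} \left(-11\right) = \left(-2 + \frac{11}{2}\right)^{2} \left(-11\right) = \left(\frac{7}{2}\right)^{2} \left(-11\right) = \frac{49}{4} \left(-11\right) = - \frac{539}{4}$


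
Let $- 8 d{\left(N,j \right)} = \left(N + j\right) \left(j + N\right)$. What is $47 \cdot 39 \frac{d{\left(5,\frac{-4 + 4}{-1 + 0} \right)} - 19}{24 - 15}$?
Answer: $- \frac{36049}{8} \approx -4506.1$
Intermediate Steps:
$d{\left(N,j \right)} = - \frac{\left(N + j\right)^{2}}{8}$ ($d{\left(N,j \right)} = - \frac{\left(N + j\right) \left(j + N\right)}{8} = - \frac{\left(N + j\right) \left(N + j\right)}{8} = - \frac{\left(N + j\right)^{2}}{8}$)
$47 \cdot 39 \frac{d{\left(5,\frac{-4 + 4}{-1 + 0} \right)} - 19}{24 - 15} = 47 \cdot 39 \frac{- \frac{\left(5 + \frac{-4 + 4}{-1 + 0}\right)^{2}}{8} - 19}{24 - 15} = 1833 \frac{- \frac{\left(5 + \frac{0}{-1}\right)^{2}}{8} - 19}{9} = 1833 \left(- \frac{\left(5 + 0 \left(-1\right)\right)^{2}}{8} - 19\right) \frac{1}{9} = 1833 \left(- \frac{\left(5 + 0\right)^{2}}{8} - 19\right) \frac{1}{9} = 1833 \left(- \frac{5^{2}}{8} - 19\right) \frac{1}{9} = 1833 \left(\left(- \frac{1}{8}\right) 25 - 19\right) \frac{1}{9} = 1833 \left(- \frac{25}{8} - 19\right) \frac{1}{9} = 1833 \left(\left(- \frac{177}{8}\right) \frac{1}{9}\right) = 1833 \left(- \frac{59}{24}\right) = - \frac{36049}{8}$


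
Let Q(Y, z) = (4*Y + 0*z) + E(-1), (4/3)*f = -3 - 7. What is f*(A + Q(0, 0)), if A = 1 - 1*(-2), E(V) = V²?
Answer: -30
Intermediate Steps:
f = -15/2 (f = 3*(-3 - 7)/4 = (¾)*(-10) = -15/2 ≈ -7.5000)
Q(Y, z) = 1 + 4*Y (Q(Y, z) = (4*Y + 0*z) + (-1)² = (4*Y + 0) + 1 = 4*Y + 1 = 1 + 4*Y)
A = 3 (A = 1 + 2 = 3)
f*(A + Q(0, 0)) = -15*(3 + (1 + 4*0))/2 = -15*(3 + (1 + 0))/2 = -15*(3 + 1)/2 = -15/2*4 = -30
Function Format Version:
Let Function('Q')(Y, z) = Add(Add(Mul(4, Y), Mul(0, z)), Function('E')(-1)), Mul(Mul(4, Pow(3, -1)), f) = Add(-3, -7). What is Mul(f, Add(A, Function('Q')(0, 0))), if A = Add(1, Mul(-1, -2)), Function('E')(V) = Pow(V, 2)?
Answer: -30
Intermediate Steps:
f = Rational(-15, 2) (f = Mul(Rational(3, 4), Add(-3, -7)) = Mul(Rational(3, 4), -10) = Rational(-15, 2) ≈ -7.5000)
Function('Q')(Y, z) = Add(1, Mul(4, Y)) (Function('Q')(Y, z) = Add(Add(Mul(4, Y), Mul(0, z)), Pow(-1, 2)) = Add(Add(Mul(4, Y), 0), 1) = Add(Mul(4, Y), 1) = Add(1, Mul(4, Y)))
A = 3 (A = Add(1, 2) = 3)
Mul(f, Add(A, Function('Q')(0, 0))) = Mul(Rational(-15, 2), Add(3, Add(1, Mul(4, 0)))) = Mul(Rational(-15, 2), Add(3, Add(1, 0))) = Mul(Rational(-15, 2), Add(3, 1)) = Mul(Rational(-15, 2), 4) = -30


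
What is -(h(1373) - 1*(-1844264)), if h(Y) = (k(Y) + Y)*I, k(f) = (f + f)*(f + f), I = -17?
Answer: 126367849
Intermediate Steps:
k(f) = 4*f² (k(f) = (2*f)*(2*f) = 4*f²)
h(Y) = -68*Y² - 17*Y (h(Y) = (4*Y² + Y)*(-17) = (Y + 4*Y²)*(-17) = -68*Y² - 17*Y)
-(h(1373) - 1*(-1844264)) = -(17*1373*(-1 - 4*1373) - 1*(-1844264)) = -(17*1373*(-1 - 5492) + 1844264) = -(17*1373*(-5493) + 1844264) = -(-128212113 + 1844264) = -1*(-126367849) = 126367849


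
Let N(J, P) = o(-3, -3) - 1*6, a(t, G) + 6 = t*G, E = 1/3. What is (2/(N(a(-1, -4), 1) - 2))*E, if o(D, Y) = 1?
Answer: -2/21 ≈ -0.095238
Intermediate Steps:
E = 1/3 ≈ 0.33333
a(t, G) = -6 + G*t (a(t, G) = -6 + t*G = -6 + G*t)
N(J, P) = -5 (N(J, P) = 1 - 1*6 = 1 - 6 = -5)
(2/(N(a(-1, -4), 1) - 2))*E = (2/(-5 - 2))*(1/3) = (2/(-7))*(1/3) = (2*(-1/7))*(1/3) = -2/7*1/3 = -2/21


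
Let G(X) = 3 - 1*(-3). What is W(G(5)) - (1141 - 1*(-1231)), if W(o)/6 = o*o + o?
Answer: -2120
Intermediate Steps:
G(X) = 6 (G(X) = 3 + 3 = 6)
W(o) = 6*o + 6*o**2 (W(o) = 6*(o*o + o) = 6*(o**2 + o) = 6*(o + o**2) = 6*o + 6*o**2)
W(G(5)) - (1141 - 1*(-1231)) = 6*6*(1 + 6) - (1141 - 1*(-1231)) = 6*6*7 - (1141 + 1231) = 252 - 1*2372 = 252 - 2372 = -2120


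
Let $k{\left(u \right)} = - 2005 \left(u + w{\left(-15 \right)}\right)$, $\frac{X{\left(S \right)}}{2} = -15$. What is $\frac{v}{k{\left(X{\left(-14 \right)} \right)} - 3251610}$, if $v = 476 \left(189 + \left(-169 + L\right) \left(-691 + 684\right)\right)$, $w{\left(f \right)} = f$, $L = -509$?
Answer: $- \frac{156604}{210759} \approx -0.74305$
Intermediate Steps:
$X{\left(S \right)} = -30$ ($X{\left(S \right)} = 2 \left(-15\right) = -30$)
$k{\left(u \right)} = 30075 - 2005 u$ ($k{\left(u \right)} = - 2005 \left(u - 15\right) = - 2005 \left(-15 + u\right) = 30075 - 2005 u$)
$v = 2349060$ ($v = 476 \left(189 + \left(-169 - 509\right) \left(-691 + 684\right)\right) = 476 \left(189 - -4746\right) = 476 \left(189 + 4746\right) = 476 \cdot 4935 = 2349060$)
$\frac{v}{k{\left(X{\left(-14 \right)} \right)} - 3251610} = \frac{2349060}{\left(30075 - -60150\right) - 3251610} = \frac{2349060}{\left(30075 + 60150\right) - 3251610} = \frac{2349060}{90225 - 3251610} = \frac{2349060}{-3161385} = 2349060 \left(- \frac{1}{3161385}\right) = - \frac{156604}{210759}$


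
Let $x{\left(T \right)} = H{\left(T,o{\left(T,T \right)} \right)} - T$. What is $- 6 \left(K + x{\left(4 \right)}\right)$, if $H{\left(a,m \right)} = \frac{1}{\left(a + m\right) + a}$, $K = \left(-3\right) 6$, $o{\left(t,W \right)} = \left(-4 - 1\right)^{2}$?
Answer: $\frac{1450}{11} \approx 131.82$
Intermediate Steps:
$o{\left(t,W \right)} = 25$ ($o{\left(t,W \right)} = \left(-5\right)^{2} = 25$)
$K = -18$
$H{\left(a,m \right)} = \frac{1}{m + 2 a}$
$x{\left(T \right)} = \frac{1}{25 + 2 T} - T$
$- 6 \left(K + x{\left(4 \right)}\right) = - 6 \left(-18 + \left(\frac{1}{25 + 2 \cdot 4} - 4\right)\right) = - 6 \left(-18 - \left(4 - \frac{1}{25 + 8}\right)\right) = - 6 \left(-18 - \left(4 - \frac{1}{33}\right)\right) = - 6 \left(-18 + \left(\frac{1}{33} - 4\right)\right) = - 6 \left(-18 - \frac{131}{33}\right) = \left(-6\right) \left(- \frac{725}{33}\right) = \frac{1450}{11}$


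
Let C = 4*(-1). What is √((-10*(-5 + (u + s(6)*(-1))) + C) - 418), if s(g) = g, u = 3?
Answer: 3*I*√38 ≈ 18.493*I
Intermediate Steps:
C = -4
√((-10*(-5 + (u + s(6)*(-1))) + C) - 418) = √((-10*(-5 + (3 + 6*(-1))) - 4) - 418) = √((-10*(-5 + (3 - 6)) - 4) - 418) = √((-10*(-5 - 3) - 4) - 418) = √((-10*(-8) - 4) - 418) = √((80 - 4) - 418) = √(76 - 418) = √(-342) = 3*I*√38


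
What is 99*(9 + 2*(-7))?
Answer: -495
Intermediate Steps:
99*(9 + 2*(-7)) = 99*(9 - 14) = 99*(-5) = -495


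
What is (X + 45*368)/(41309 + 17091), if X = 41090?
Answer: 1153/1168 ≈ 0.98716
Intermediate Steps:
(X + 45*368)/(41309 + 17091) = (41090 + 45*368)/(41309 + 17091) = (41090 + 16560)/58400 = 57650*(1/58400) = 1153/1168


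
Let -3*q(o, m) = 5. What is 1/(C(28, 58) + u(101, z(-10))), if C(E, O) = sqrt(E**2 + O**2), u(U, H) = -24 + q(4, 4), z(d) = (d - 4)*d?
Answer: 231/31403 + 18*sqrt(1037)/31403 ≈ 0.025814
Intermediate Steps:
z(d) = d*(-4 + d) (z(d) = (-4 + d)*d = d*(-4 + d))
q(o, m) = -5/3 (q(o, m) = -1/3*5 = -5/3)
u(U, H) = -77/3 (u(U, H) = -24 - 5/3 = -77/3)
1/(C(28, 58) + u(101, z(-10))) = 1/(sqrt(28**2 + 58**2) - 77/3) = 1/(sqrt(784 + 3364) - 77/3) = 1/(sqrt(4148) - 77/3) = 1/(2*sqrt(1037) - 77/3) = 1/(-77/3 + 2*sqrt(1037))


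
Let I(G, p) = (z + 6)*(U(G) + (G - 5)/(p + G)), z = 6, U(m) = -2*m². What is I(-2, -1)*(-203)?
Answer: 13804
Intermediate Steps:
I(G, p) = -24*G² + 12*(-5 + G)/(G + p) (I(G, p) = (6 + 6)*(-2*G² + (G - 5)/(p + G)) = 12*(-2*G² + (-5 + G)/(G + p)) = -24*G² + 12*(-5 + G)/(G + p))
I(-2, -1)*(-203) = (12*(-5 - 2 - 2*(-2)³ - 2*(-1)*(-2)²)/(-2 - 1))*(-203) = (12*(-5 - 2 - 2*(-8) - 2*(-1)*4)/(-3))*(-203) = (12*(-⅓)*(-5 - 2 + 16 + 8))*(-203) = (12*(-⅓)*17)*(-203) = -68*(-203) = 13804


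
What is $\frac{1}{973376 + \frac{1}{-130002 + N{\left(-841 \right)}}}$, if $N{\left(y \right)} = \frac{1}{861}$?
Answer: $\frac{111931721}{108951650859235} \approx 1.0274 \cdot 10^{-6}$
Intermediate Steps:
$N{\left(y \right)} = \frac{1}{861}$
$\frac{1}{973376 + \frac{1}{-130002 + N{\left(-841 \right)}}} = \frac{1}{973376 + \frac{1}{-130002 + \frac{1}{861}}} = \frac{1}{973376 + \frac{1}{- \frac{111931721}{861}}} = \frac{1}{973376 - \frac{861}{111931721}} = \frac{1}{\frac{108951650859235}{111931721}} = \frac{111931721}{108951650859235}$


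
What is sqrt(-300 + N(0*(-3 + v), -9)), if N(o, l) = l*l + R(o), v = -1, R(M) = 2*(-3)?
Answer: 15*I ≈ 15.0*I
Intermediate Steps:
R(M) = -6
N(o, l) = -6 + l**2 (N(o, l) = l*l - 6 = l**2 - 6 = -6 + l**2)
sqrt(-300 + N(0*(-3 + v), -9)) = sqrt(-300 + (-6 + (-9)**2)) = sqrt(-300 + (-6 + 81)) = sqrt(-300 + 75) = sqrt(-225) = 15*I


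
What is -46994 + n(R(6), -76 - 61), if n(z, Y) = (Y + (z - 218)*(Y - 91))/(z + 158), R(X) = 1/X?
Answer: -44300132/949 ≈ -46681.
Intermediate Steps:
n(z, Y) = (Y + (-218 + z)*(-91 + Y))/(158 + z)
-46994 + n(R(6), -76 - 61) = -46994 + (19838 - 217*(-76 - 61) - 91/6 + (-76 - 61)/6)/(158 + 1/6) = -46994 + (19838 - 217*(-137) - 91*⅙ - 137*⅙)/(158 + ⅙) = -46994 + (19838 + 29729 - 91/6 - 137/6)/(949/6) = -46994 + (6/949)*49529 = -46994 + 297174/949 = -44300132/949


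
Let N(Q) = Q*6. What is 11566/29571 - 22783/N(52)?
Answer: -74456389/1025128 ≈ -72.631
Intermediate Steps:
N(Q) = 6*Q
11566/29571 - 22783/N(52) = 11566/29571 - 22783/(6*52) = 11566*(1/29571) - 22783/312 = 11566/29571 - 22783*1/312 = 11566/29571 - 22783/312 = -74456389/1025128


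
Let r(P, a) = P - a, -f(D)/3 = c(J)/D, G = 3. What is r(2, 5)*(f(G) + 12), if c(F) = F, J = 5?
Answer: -21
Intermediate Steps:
f(D) = -15/D
r(2, 5)*(f(G) + 12) = (2 - 1*5)*(-15/3 + 12) = (2 - 5)*(-15*⅓ + 12) = -3*(-5 + 12) = -3*7 = -21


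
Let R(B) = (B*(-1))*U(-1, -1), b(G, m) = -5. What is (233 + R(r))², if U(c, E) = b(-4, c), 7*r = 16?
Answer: 2927521/49 ≈ 59745.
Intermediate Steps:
r = 16/7 (r = (⅐)*16 = 16/7 ≈ 2.2857)
U(c, E) = -5
R(B) = 5*B (R(B) = (B*(-1))*(-5) = -B*(-5) = 5*B)
(233 + R(r))² = (233 + 5*(16/7))² = (233 + 80/7)² = (1711/7)² = 2927521/49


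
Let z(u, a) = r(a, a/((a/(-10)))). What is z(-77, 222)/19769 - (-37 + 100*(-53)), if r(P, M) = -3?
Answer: 105507150/19769 ≈ 5337.0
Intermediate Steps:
z(u, a) = -3
z(-77, 222)/19769 - (-37 + 100*(-53)) = -3/19769 - (-37 + 100*(-53)) = -3*1/19769 - (-37 - 5300) = -3/19769 - 1*(-5337) = -3/19769 + 5337 = 105507150/19769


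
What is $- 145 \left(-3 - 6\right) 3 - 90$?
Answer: $3825$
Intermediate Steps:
$- 145 \left(-3 - 6\right) 3 - 90 = - 145 \left(\left(-9\right) 3\right) - 90 = \left(-145\right) \left(-27\right) - 90 = 3915 - 90 = 3825$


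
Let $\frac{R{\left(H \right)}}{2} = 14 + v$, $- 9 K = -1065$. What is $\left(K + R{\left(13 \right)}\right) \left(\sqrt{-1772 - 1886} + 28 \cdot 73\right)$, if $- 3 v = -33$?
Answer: $\frac{1032220}{3} + \frac{505 i \sqrt{3658}}{3} \approx 3.4407 \cdot 10^{5} + 10181.0 i$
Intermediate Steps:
$K = \frac{355}{3}$ ($K = \left(- \frac{1}{9}\right) \left(-1065\right) = \frac{355}{3} \approx 118.33$)
$v = 11$ ($v = \left(- \frac{1}{3}\right) \left(-33\right) = 11$)
$R{\left(H \right)} = 50$ ($R{\left(H \right)} = 2 \left(14 + 11\right) = 2 \cdot 25 = 50$)
$\left(K + R{\left(13 \right)}\right) \left(\sqrt{-1772 - 1886} + 28 \cdot 73\right) = \left(\frac{355}{3} + 50\right) \left(\sqrt{-1772 - 1886} + 28 \cdot 73\right) = \frac{505 \left(\sqrt{-3658} + 2044\right)}{3} = \frac{505 \left(i \sqrt{3658} + 2044\right)}{3} = \frac{505 \left(2044 + i \sqrt{3658}\right)}{3} = \frac{1032220}{3} + \frac{505 i \sqrt{3658}}{3}$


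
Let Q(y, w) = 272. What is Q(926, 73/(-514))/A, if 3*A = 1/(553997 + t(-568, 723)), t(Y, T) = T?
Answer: 452651520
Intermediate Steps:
A = 1/1664160 (A = 1/(3*(553997 + 723)) = (⅓)/554720 = (⅓)*(1/554720) = 1/1664160 ≈ 6.0090e-7)
Q(926, 73/(-514))/A = 272/(1/1664160) = 272*1664160 = 452651520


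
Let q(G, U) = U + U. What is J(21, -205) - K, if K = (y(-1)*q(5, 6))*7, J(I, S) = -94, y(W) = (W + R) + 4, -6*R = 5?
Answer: -276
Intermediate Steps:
R = -5/6 (R = -1/6*5 = -5/6 ≈ -0.83333)
y(W) = 19/6 + W (y(W) = (W - 5/6) + 4 = (-5/6 + W) + 4 = 19/6 + W)
q(G, U) = 2*U
K = 182 (K = ((19/6 - 1)*(2*6))*7 = ((13/6)*12)*7 = 26*7 = 182)
J(21, -205) - K = -94 - 1*182 = -94 - 182 = -276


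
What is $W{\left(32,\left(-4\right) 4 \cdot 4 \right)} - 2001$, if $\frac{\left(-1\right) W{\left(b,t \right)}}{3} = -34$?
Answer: $-1899$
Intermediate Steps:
$W{\left(b,t \right)} = 102$ ($W{\left(b,t \right)} = \left(-3\right) \left(-34\right) = 102$)
$W{\left(32,\left(-4\right) 4 \cdot 4 \right)} - 2001 = 102 - 2001 = -1899$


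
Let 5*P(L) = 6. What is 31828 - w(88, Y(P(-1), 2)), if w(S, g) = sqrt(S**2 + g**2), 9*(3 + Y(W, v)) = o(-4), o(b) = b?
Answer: 31828 - 5*sqrt(25129)/9 ≈ 31740.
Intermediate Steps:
P(L) = 6/5 (P(L) = (1/5)*6 = 6/5)
Y(W, v) = -31/9 (Y(W, v) = -3 + (1/9)*(-4) = -3 - 4/9 = -31/9)
31828 - w(88, Y(P(-1), 2)) = 31828 - sqrt(88**2 + (-31/9)**2) = 31828 - sqrt(7744 + 961/81) = 31828 - sqrt(628225/81) = 31828 - 5*sqrt(25129)/9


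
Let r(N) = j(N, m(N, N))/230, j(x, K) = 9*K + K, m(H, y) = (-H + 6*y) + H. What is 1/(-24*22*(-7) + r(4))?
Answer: 23/85032 ≈ 0.00027049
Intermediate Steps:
m(H, y) = 6*y
j(x, K) = 10*K
r(N) = 6*N/23 (r(N) = (10*(6*N))/230 = (60*N)*(1/230) = 6*N/23)
1/(-24*22*(-7) + r(4)) = 1/(-24*22*(-7) + (6/23)*4) = 1/(-528*(-7) + 24/23) = 1/(3696 + 24/23) = 1/(85032/23) = 23/85032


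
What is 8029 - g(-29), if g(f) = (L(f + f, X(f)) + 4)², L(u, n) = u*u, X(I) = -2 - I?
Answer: -11335395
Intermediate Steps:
L(u, n) = u²
g(f) = (4 + 4*f²)² (g(f) = ((f + f)² + 4)² = ((2*f)² + 4)² = (4*f² + 4)² = (4 + 4*f²)²)
8029 - g(-29) = 8029 - 16*(1 + (-29)²)² = 8029 - 16*(1 + 841)² = 8029 - 16*842² = 8029 - 16*708964 = 8029 - 1*11343424 = 8029 - 11343424 = -11335395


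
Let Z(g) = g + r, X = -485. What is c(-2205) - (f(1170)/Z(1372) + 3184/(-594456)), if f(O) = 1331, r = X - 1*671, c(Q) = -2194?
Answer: -11771067059/5350104 ≈ -2200.2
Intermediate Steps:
r = -1156 (r = -485 - 1*671 = -485 - 671 = -1156)
Z(g) = -1156 + g (Z(g) = g - 1156 = -1156 + g)
c(-2205) - (f(1170)/Z(1372) + 3184/(-594456)) = -2194 - (1331/(-1156 + 1372) + 3184/(-594456)) = -2194 - (1331/216 + 3184*(-1/594456)) = -2194 - (1331*(1/216) - 398/74307) = -2194 - (1331/216 - 398/74307) = -2194 - 1*32938883/5350104 = -2194 - 32938883/5350104 = -11771067059/5350104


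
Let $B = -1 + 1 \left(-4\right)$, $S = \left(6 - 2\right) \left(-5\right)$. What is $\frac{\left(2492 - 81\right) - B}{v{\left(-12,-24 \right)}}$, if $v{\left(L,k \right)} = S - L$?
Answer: $-302$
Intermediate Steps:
$S = -20$ ($S = 4 \left(-5\right) = -20$)
$B = -5$ ($B = -1 - 4 = -5$)
$v{\left(L,k \right)} = -20 - L$
$\frac{\left(2492 - 81\right) - B}{v{\left(-12,-24 \right)}} = \frac{\left(2492 - 81\right) - -5}{-20 - -12} = \frac{2411 + 5}{-20 + 12} = \frac{2416}{-8} = 2416 \left(- \frac{1}{8}\right) = -302$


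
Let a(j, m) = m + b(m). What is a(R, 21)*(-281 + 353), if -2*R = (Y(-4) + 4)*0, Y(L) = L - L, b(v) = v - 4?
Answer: 2736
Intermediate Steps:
b(v) = -4 + v
Y(L) = 0
R = 0 (R = -(0 + 4)*0/2 = -2*0 = -½*0 = 0)
a(j, m) = -4 + 2*m (a(j, m) = m + (-4 + m) = -4 + 2*m)
a(R, 21)*(-281 + 353) = (-4 + 2*21)*(-281 + 353) = (-4 + 42)*72 = 38*72 = 2736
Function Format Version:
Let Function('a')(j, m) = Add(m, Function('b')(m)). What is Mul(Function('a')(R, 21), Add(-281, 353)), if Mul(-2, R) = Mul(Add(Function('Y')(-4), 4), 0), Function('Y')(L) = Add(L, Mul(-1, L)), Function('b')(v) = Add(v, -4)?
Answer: 2736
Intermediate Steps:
Function('b')(v) = Add(-4, v)
Function('Y')(L) = 0
R = 0 (R = Mul(Rational(-1, 2), Mul(Add(0, 4), 0)) = Mul(Rational(-1, 2), Mul(4, 0)) = Mul(Rational(-1, 2), 0) = 0)
Function('a')(j, m) = Add(-4, Mul(2, m)) (Function('a')(j, m) = Add(m, Add(-4, m)) = Add(-4, Mul(2, m)))
Mul(Function('a')(R, 21), Add(-281, 353)) = Mul(Add(-4, Mul(2, 21)), Add(-281, 353)) = Mul(Add(-4, 42), 72) = Mul(38, 72) = 2736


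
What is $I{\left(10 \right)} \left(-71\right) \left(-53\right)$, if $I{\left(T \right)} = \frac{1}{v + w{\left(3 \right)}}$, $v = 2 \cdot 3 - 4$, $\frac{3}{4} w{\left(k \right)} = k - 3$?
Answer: $\frac{3763}{2} \approx 1881.5$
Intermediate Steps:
$w{\left(k \right)} = -4 + \frac{4 k}{3}$ ($w{\left(k \right)} = \frac{4 \left(k - 3\right)}{3} = \frac{4 \left(-3 + k\right)}{3} = -4 + \frac{4 k}{3}$)
$v = 2$ ($v = 6 - 4 = 2$)
$I{\left(T \right)} = \frac{1}{2}$ ($I{\left(T \right)} = \frac{1}{2 + \left(-4 + \frac{4}{3} \cdot 3\right)} = \frac{1}{2 + \left(-4 + 4\right)} = \frac{1}{2 + 0} = \frac{1}{2}$)
$I{\left(10 \right)} \left(-71\right) \left(-53\right) = \frac{1}{2} \left(-71\right) \left(-53\right) = \left(- \frac{71}{2}\right) \left(-53\right) = \frac{3763}{2}$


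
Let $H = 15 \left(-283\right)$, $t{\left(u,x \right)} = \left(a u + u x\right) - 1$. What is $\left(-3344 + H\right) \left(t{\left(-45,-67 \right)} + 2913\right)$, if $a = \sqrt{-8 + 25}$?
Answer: $-44980003 + 341505 \sqrt{17} \approx -4.3572 \cdot 10^{7}$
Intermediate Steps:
$a = \sqrt{17} \approx 4.1231$
$t{\left(u,x \right)} = -1 + u x + u \sqrt{17}$ ($t{\left(u,x \right)} = \left(\sqrt{17} u + u x\right) - 1 = \left(u \sqrt{17} + u x\right) - 1 = \left(u x + u \sqrt{17}\right) - 1 = -1 + u x + u \sqrt{17}$)
$H = -4245$
$\left(-3344 + H\right) \left(t{\left(-45,-67 \right)} + 2913\right) = \left(-3344 - 4245\right) \left(\left(-1 - -3015 - 45 \sqrt{17}\right) + 2913\right) = - 7589 \left(\left(-1 + 3015 - 45 \sqrt{17}\right) + 2913\right) = - 7589 \left(\left(3014 - 45 \sqrt{17}\right) + 2913\right) = - 7589 \left(5927 - 45 \sqrt{17}\right) = -44980003 + 341505 \sqrt{17}$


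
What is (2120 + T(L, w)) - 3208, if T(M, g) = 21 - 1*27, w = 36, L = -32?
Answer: -1094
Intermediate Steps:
T(M, g) = -6 (T(M, g) = 21 - 27 = -6)
(2120 + T(L, w)) - 3208 = (2120 - 6) - 3208 = 2114 - 3208 = -1094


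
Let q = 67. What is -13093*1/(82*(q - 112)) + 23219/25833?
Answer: 141303193/31774590 ≈ 4.4471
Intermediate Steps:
-13093*1/(82*(q - 112)) + 23219/25833 = -13093*1/(82*(67 - 112)) + 23219/25833 = -13093/((-45*82)) + 23219*(1/25833) = -13093/(-3690) + 23219/25833 = -13093*(-1/3690) + 23219/25833 = 13093/3690 + 23219/25833 = 141303193/31774590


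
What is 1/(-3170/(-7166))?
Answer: 3583/1585 ≈ 2.2606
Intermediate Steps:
1/(-3170/(-7166)) = 1/(-3170*(-1/7166)) = 1/(1585/3583) = 3583/1585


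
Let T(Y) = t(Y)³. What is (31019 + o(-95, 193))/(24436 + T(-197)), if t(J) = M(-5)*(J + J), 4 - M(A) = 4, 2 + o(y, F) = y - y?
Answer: 31017/24436 ≈ 1.2693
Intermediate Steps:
o(y, F) = -2 (o(y, F) = -2 + (y - y) = -2 + 0 = -2)
M(A) = 0 (M(A) = 4 - 1*4 = 4 - 4 = 0)
t(J) = 0 (t(J) = 0*(J + J) = 0*(2*J) = 0)
T(Y) = 0 (T(Y) = 0³ = 0)
(31019 + o(-95, 193))/(24436 + T(-197)) = (31019 - 2)/(24436 + 0) = 31017/24436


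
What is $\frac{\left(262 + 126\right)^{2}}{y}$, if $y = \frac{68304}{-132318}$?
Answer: $- \frac{414993354}{1423} \approx -2.9163 \cdot 10^{5}$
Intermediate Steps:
$y = - \frac{11384}{22053}$ ($y = 68304 \left(- \frac{1}{132318}\right) = - \frac{11384}{22053} \approx -0.51621$)
$\frac{\left(262 + 126\right)^{2}}{y} = \frac{\left(262 + 126\right)^{2}}{- \frac{11384}{22053}} = 388^{2} \left(- \frac{22053}{11384}\right) = 150544 \left(- \frac{22053}{11384}\right) = - \frac{414993354}{1423}$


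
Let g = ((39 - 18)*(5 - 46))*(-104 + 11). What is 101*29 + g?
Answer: 83002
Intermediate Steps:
g = 80073 (g = (21*(-41))*(-93) = -861*(-93) = 80073)
101*29 + g = 101*29 + 80073 = 2929 + 80073 = 83002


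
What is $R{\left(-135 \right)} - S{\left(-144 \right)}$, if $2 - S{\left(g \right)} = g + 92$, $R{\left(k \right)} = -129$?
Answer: $-183$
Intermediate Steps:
$S{\left(g \right)} = -90 - g$ ($S{\left(g \right)} = 2 - \left(g + 92\right) = 2 - \left(92 + g\right) = -90 - g$)
$R{\left(-135 \right)} - S{\left(-144 \right)} = -129 - \left(-90 - -144\right) = -129 - \left(-90 + 144\right) = -129 - 54 = -183$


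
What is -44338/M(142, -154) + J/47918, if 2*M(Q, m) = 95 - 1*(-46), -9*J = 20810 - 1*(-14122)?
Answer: -708287306/1126073 ≈ -628.99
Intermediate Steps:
J = -11644/3 (J = -(20810 - 1*(-14122))/9 = -(20810 + 14122)/9 = -⅑*34932 = -11644/3 ≈ -3881.3)
M(Q, m) = 141/2 (M(Q, m) = (95 - 1*(-46))/2 = (95 + 46)/2 = (½)*141 = 141/2)
-44338/M(142, -154) + J/47918 = -44338/141/2 - 11644/3/47918 = -44338*2/141 - 11644/3*1/47918 = -88676/141 - 5822/71877 = -708287306/1126073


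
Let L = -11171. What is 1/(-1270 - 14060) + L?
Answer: -171251431/15330 ≈ -11171.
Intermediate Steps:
1/(-1270 - 14060) + L = 1/(-1270 - 14060) - 11171 = 1/(-15330) - 11171 = -1/15330 - 11171 = -171251431/15330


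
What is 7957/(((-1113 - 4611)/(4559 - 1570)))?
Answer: -23783473/5724 ≈ -4155.0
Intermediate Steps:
7957/(((-1113 - 4611)/(4559 - 1570))) = 7957/((-5724/2989)) = 7957/((-5724*1/2989)) = 7957/(-5724/2989) = 7957*(-2989/5724) = -23783473/5724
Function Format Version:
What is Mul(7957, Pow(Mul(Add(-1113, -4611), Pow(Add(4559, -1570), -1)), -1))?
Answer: Rational(-23783473, 5724) ≈ -4155.0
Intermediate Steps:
Mul(7957, Pow(Mul(Add(-1113, -4611), Pow(Add(4559, -1570), -1)), -1)) = Mul(7957, Pow(Mul(-5724, Pow(2989, -1)), -1)) = Mul(7957, Pow(Mul(-5724, Rational(1, 2989)), -1)) = Mul(7957, Pow(Rational(-5724, 2989), -1)) = Mul(7957, Rational(-2989, 5724)) = Rational(-23783473, 5724)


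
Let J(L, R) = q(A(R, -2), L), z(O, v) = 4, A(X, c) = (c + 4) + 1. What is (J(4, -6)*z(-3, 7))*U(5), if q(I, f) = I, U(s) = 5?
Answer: 60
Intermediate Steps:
A(X, c) = 5 + c (A(X, c) = (4 + c) + 1 = 5 + c)
J(L, R) = 3 (J(L, R) = 5 - 2 = 3)
(J(4, -6)*z(-3, 7))*U(5) = (3*4)*5 = 12*5 = 60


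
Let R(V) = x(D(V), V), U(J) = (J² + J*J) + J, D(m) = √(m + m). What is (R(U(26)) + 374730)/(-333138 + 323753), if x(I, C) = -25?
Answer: -74941/1877 ≈ -39.926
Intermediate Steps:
D(m) = √2*√m (D(m) = √(2*m) = √2*√m)
U(J) = J + 2*J² (U(J) = (J² + J²) + J = 2*J² + J = J + 2*J²)
R(V) = -25
(R(U(26)) + 374730)/(-333138 + 323753) = (-25 + 374730)/(-333138 + 323753) = 374705/(-9385) = 374705*(-1/9385) = -74941/1877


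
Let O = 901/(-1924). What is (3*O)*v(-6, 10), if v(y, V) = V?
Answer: -13515/962 ≈ -14.049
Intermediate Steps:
O = -901/1924 (O = 901*(-1/1924) = -901/1924 ≈ -0.46830)
(3*O)*v(-6, 10) = (3*(-901/1924))*10 = -2703/1924*10 = -13515/962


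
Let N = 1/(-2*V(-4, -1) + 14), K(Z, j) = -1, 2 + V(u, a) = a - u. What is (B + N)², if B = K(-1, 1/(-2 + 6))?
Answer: 121/144 ≈ 0.84028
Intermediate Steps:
V(u, a) = -2 + a - u (V(u, a) = -2 + (a - u) = -2 + a - u)
B = -1
N = 1/12 (N = 1/(-2*(-2 - 1 - 1*(-4)) + 14) = 1/(-2*(-2 - 1 + 4) + 14) = 1/(-2*1 + 14) = 1/(-2 + 14) = 1/12 ≈ 0.083333)
(B + N)² = (-1 + 1/12)² = (-11/12)² = 121/144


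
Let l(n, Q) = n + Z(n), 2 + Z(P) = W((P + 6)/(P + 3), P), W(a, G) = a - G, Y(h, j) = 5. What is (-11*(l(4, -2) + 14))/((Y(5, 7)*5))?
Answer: -1034/175 ≈ -5.9086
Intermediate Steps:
Z(P) = -2 - P + (6 + P)/(3 + P) (Z(P) = -2 + ((P + 6)/(P + 3) - P) = -2 + ((6 + P)/(3 + P) - P) = -2 + (-P + (6 + P)/(3 + P)) = -2 - P + (6 + P)/(3 + P))
l(n, Q) = n + n*(-4 - n)/(3 + n)
(-11*(l(4, -2) + 14))/((Y(5, 7)*5)) = (-11*(-1*4/(3 + 4) + 14))/((5*5)) = (-11*(-1*4/7 + 14))/25 = (-11*(-1*4*⅐ + 14))/25 = (-11*(-4/7 + 14))/25 = (-11*94/7)/25 = (1/25)*(-1034/7) = -1034/175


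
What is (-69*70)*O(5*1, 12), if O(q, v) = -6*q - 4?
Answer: 164220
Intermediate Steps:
O(q, v) = -4 - 6*q
(-69*70)*O(5*1, 12) = (-69*70)*(-4 - 30) = -4830*(-4 - 6*5) = -4830*(-4 - 30) = -4830*(-34) = 164220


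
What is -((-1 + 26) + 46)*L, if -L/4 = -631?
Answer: -179204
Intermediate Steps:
L = 2524 (L = -4*(-631) = 2524)
-((-1 + 26) + 46)*L = -((-1 + 26) + 46)*2524 = -(25 + 46)*2524 = -71*2524 = -1*179204 = -179204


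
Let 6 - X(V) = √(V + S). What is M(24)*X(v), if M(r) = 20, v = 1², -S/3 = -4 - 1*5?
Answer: 120 - 40*√7 ≈ 14.170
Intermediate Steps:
S = 27 (S = -3*(-4 - 1*5) = -3*(-4 - 5) = -3*(-9) = 27)
v = 1
X(V) = 6 - √(27 + V) (X(V) = 6 - √(V + 27) = 6 - √(27 + V))
M(24)*X(v) = 20*(6 - √(27 + 1)) = 20*(6 - √28) = 20*(6 - 2*√7) = 120 - 40*√7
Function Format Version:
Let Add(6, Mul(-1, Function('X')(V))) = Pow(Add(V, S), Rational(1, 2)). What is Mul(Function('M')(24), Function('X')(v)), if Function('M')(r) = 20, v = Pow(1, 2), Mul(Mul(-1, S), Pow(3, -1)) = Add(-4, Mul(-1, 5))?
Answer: Add(120, Mul(-40, Pow(7, Rational(1, 2)))) ≈ 14.170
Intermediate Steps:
S = 27 (S = Mul(-3, Add(-4, Mul(-1, 5))) = Mul(-3, Add(-4, -5)) = Mul(-3, -9) = 27)
v = 1
Function('X')(V) = Add(6, Mul(-1, Pow(Add(27, V), Rational(1, 2)))) (Function('X')(V) = Add(6, Mul(-1, Pow(Add(V, 27), Rational(1, 2)))) = Add(6, Mul(-1, Pow(Add(27, V), Rational(1, 2)))))
Mul(Function('M')(24), Function('X')(v)) = Mul(20, Add(6, Mul(-1, Pow(Add(27, 1), Rational(1, 2))))) = Mul(20, Add(6, Mul(-1, Pow(28, Rational(1, 2))))) = Mul(20, Add(6, Mul(-1, Mul(2, Pow(7, Rational(1, 2)))))) = Mul(20, Add(6, Mul(-2, Pow(7, Rational(1, 2))))) = Add(120, Mul(-40, Pow(7, Rational(1, 2))))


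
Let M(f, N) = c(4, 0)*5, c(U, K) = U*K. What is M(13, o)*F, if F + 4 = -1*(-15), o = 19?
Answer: 0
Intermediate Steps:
F = 11 (F = -4 - 1*(-15) = -4 + 15 = 11)
c(U, K) = K*U
M(f, N) = 0 (M(f, N) = (0*4)*5 = 0*5 = 0)
M(13, o)*F = 0*11 = 0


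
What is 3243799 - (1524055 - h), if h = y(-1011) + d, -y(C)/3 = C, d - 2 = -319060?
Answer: 1403719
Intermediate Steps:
d = -319058 (d = 2 - 319060 = -319058)
y(C) = -3*C
h = -316025 (h = -3*(-1011) - 319058 = 3033 - 319058 = -316025)
3243799 - (1524055 - h) = 3243799 - (1524055 - 1*(-316025)) = 3243799 - (1524055 + 316025) = 3243799 - 1*1840080 = 3243799 - 1840080 = 1403719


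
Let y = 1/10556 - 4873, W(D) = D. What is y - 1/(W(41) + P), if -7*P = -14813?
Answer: -97091852199/19924450 ≈ -4873.0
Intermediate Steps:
P = 14813/7 (P = -⅐*(-14813) = 14813/7 ≈ 2116.1)
y = -51439387/10556 (y = 1/10556 - 4873 = -51439387/10556 ≈ -4873.0)
y - 1/(W(41) + P) = -51439387/10556 - 1/(41 + 14813/7) = -51439387/10556 - 1/15100/7 = -51439387/10556 - 1*7/15100 = -51439387/10556 - 7/15100 = -97091852199/19924450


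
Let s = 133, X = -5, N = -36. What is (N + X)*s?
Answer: -5453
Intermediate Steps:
(N + X)*s = (-36 - 5)*133 = -41*133 = -5453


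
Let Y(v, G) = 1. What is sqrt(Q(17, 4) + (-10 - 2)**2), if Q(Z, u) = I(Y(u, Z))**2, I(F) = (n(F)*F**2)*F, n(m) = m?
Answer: sqrt(145) ≈ 12.042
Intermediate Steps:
I(F) = F**4 (I(F) = (F*F**2)*F = F**3*F = F**4)
Q(Z, u) = 1 (Q(Z, u) = (1**4)**2 = 1**2 = 1)
sqrt(Q(17, 4) + (-10 - 2)**2) = sqrt(1 + (-10 - 2)**2) = sqrt(1 + (-12)**2) = sqrt(1 + 144) = sqrt(145)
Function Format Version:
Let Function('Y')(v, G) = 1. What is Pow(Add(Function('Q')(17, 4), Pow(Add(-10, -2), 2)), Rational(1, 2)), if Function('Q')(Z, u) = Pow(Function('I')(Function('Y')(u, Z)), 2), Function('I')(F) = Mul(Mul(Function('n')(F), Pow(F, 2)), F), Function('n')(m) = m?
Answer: Pow(145, Rational(1, 2)) ≈ 12.042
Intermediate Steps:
Function('I')(F) = Pow(F, 4) (Function('I')(F) = Mul(Mul(F, Pow(F, 2)), F) = Mul(Pow(F, 3), F) = Pow(F, 4))
Function('Q')(Z, u) = 1 (Function('Q')(Z, u) = Pow(Pow(1, 4), 2) = Pow(1, 2) = 1)
Pow(Add(Function('Q')(17, 4), Pow(Add(-10, -2), 2)), Rational(1, 2)) = Pow(Add(1, Pow(Add(-10, -2), 2)), Rational(1, 2)) = Pow(Add(1, Pow(-12, 2)), Rational(1, 2)) = Pow(Add(1, 144), Rational(1, 2)) = Pow(145, Rational(1, 2))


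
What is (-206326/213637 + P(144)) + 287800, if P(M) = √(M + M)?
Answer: 61484522274/213637 + 12*√2 ≈ 2.8782e+5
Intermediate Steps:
P(M) = √2*√M (P(M) = √(2*M) = √2*√M)
(-206326/213637 + P(144)) + 287800 = (-206326/213637 + √2*√144) + 287800 = (-206326*1/213637 + √2*12) + 287800 = (-206326/213637 + 12*√2) + 287800 = 61484522274/213637 + 12*√2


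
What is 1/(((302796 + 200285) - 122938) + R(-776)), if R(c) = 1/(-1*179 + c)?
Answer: 955/363036564 ≈ 2.6306e-6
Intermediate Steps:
R(c) = 1/(-179 + c)
1/(((302796 + 200285) - 122938) + R(-776)) = 1/(((302796 + 200285) - 122938) + 1/(-179 - 776)) = 1/((503081 - 122938) + 1/(-955)) = 1/(380143 - 1/955) = 1/(363036564/955) = 955/363036564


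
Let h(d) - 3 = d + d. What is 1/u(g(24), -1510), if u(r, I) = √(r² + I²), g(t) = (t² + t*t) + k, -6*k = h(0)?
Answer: 2*√14424209/14424209 ≈ 0.00052660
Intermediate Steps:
h(d) = 3 + 2*d (h(d) = 3 + (d + d) = 3 + 2*d)
k = -½ (k = -(3 + 2*0)/6 = -(3 + 0)/6 = -⅙*3 = -½ ≈ -0.50000)
g(t) = -½ + 2*t² (g(t) = (t² + t*t) - ½ = (t² + t²) - ½ = 2*t² - ½ = -½ + 2*t²)
u(r, I) = √(I² + r²)
1/u(g(24), -1510) = 1/(√((-1510)² + (-½ + 2*24²)²)) = 1/(√(2280100 + (-½ + 2*576)²)) = 1/(√(2280100 + (-½ + 1152)²)) = 1/(√(2280100 + (2303/2)²)) = 1/(√(2280100 + 5303809/4)) = 1/(√(14424209/4)) = 1/(√14424209/2) = 2*√14424209/14424209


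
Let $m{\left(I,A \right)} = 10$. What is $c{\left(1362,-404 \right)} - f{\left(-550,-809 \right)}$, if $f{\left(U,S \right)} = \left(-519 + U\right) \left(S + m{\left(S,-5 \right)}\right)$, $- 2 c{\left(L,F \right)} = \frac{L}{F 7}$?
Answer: $- \frac{2415481787}{2828} \approx -8.5413 \cdot 10^{5}$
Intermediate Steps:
$c{\left(L,F \right)} = - \frac{L}{14 F}$ ($c{\left(L,F \right)} = - \frac{L \frac{1}{F 7}}{2} = - \frac{L \frac{1}{7 F}}{2} = - \frac{\frac{1}{7} L \frac{1}{F}}{2} = - \frac{L}{14 F}$)
$f{\left(U,S \right)} = \left(-519 + U\right) \left(10 + S\right)$ ($f{\left(U,S \right)} = \left(-519 + U\right) \left(S + 10\right) = \left(-519 + U\right) \left(10 + S\right)$)
$c{\left(1362,-404 \right)} - f{\left(-550,-809 \right)} = \left(- \frac{1}{14}\right) 1362 \frac{1}{-404} - \left(-5190 - -419871 + 10 \left(-550\right) - -444950\right) = \left(- \frac{1}{14}\right) 1362 \left(- \frac{1}{404}\right) - \left(-5190 + 419871 - 5500 + 444950\right) = \frac{681}{2828} - 854131 = - \frac{2415481787}{2828}$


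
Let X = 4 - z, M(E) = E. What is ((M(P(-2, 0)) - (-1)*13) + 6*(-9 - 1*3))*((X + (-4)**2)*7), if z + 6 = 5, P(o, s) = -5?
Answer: -9408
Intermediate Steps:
z = -1 (z = -6 + 5 = -1)
X = 5 (X = 4 - 1*(-1) = 4 + 1 = 5)
((M(P(-2, 0)) - (-1)*13) + 6*(-9 - 1*3))*((X + (-4)**2)*7) = ((-5 - (-1)*13) + 6*(-9 - 1*3))*((5 + (-4)**2)*7) = ((-5 - 1*(-13)) + 6*(-9 - 3))*((5 + 16)*7) = ((-5 + 13) + 6*(-12))*(21*7) = (8 - 72)*147 = -64*147 = -9408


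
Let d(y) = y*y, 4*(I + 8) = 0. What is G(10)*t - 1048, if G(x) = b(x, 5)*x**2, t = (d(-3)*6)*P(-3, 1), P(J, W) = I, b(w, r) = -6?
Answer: 258152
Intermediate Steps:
I = -8 (I = -8 + (1/4)*0 = -8 + 0 = -8)
P(J, W) = -8
d(y) = y**2
t = -432 (t = ((-3)**2*6)*(-8) = (9*6)*(-8) = 54*(-8) = -432)
G(x) = -6*x**2
G(10)*t - 1048 = -6*10**2*(-432) - 1048 = -6*100*(-432) - 1048 = -600*(-432) - 1048 = 259200 - 1048 = 258152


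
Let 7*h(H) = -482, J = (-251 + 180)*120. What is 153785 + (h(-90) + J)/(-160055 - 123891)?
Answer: 152833254696/993811 ≈ 1.5379e+5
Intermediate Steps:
J = -8520 (J = -71*120 = -8520)
h(H) = -482/7 (h(H) = (1/7)*(-482) = -482/7)
153785 + (h(-90) + J)/(-160055 - 123891) = 153785 + (-482/7 - 8520)/(-160055 - 123891) = 153785 - 60122/7/(-283946) = 153785 - 60122/7*(-1/283946) = 153785 + 30061/993811 = 152833254696/993811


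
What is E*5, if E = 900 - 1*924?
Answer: -120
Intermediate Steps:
E = -24 (E = 900 - 924 = -24)
E*5 = -24*5 = -120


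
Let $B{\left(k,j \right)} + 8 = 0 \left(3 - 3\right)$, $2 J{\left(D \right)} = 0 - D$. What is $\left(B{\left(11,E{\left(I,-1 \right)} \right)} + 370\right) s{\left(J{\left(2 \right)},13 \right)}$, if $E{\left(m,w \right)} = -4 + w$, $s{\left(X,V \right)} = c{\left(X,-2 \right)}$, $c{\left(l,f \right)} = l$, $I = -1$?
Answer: $-362$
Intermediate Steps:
$J{\left(D \right)} = - \frac{D}{2}$ ($J{\left(D \right)} = \frac{0 - D}{2} = \frac{\left(-1\right) D}{2} = - \frac{D}{2}$)
$s{\left(X,V \right)} = X$
$B{\left(k,j \right)} = -8$ ($B{\left(k,j \right)} = -8 + 0 \left(3 - 3\right) = -8 + 0 \cdot 0 = -8 + 0 = -8$)
$\left(B{\left(11,E{\left(I,-1 \right)} \right)} + 370\right) s{\left(J{\left(2 \right)},13 \right)} = \left(-8 + 370\right) \left(\left(- \frac{1}{2}\right) 2\right) = 362 \left(-1\right) = -362$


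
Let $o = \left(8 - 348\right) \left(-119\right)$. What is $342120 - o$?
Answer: $301660$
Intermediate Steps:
$o = 40460$ ($o = \left(-340\right) \left(-119\right) = 40460$)
$342120 - o = 342120 - 40460 = 301660$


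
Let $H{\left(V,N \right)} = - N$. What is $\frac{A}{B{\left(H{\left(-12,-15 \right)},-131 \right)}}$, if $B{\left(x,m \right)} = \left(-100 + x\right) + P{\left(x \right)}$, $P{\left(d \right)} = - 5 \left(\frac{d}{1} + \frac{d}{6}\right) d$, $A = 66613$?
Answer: $- \frac{133226}{2795} \approx -47.666$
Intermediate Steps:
$P{\left(d \right)} = - \frac{35 d^{2}}{6}$ ($P{\left(d \right)} = - 5 \left(d 1 + d \frac{1}{6}\right) d = - 5 \left(d + \frac{d}{6}\right) d = - 5 \frac{7 d}{6} d = - \frac{35 d}{6} d = - \frac{35 d^{2}}{6}$)
$B{\left(x,m \right)} = -100 + x - \frac{35 x^{2}}{6}$ ($B{\left(x,m \right)} = \left(-100 + x\right) - \frac{35 x^{2}}{6} = -100 + x - \frac{35 x^{2}}{6}$)
$\frac{A}{B{\left(H{\left(-12,-15 \right)},-131 \right)}} = \frac{66613}{-100 - -15 - \frac{35 \left(\left(-1\right) \left(-15\right)\right)^{2}}{6}} = \frac{66613}{-100 + 15 - \frac{35 \cdot 15^{2}}{6}} = \frac{66613}{-100 + 15 - \frac{2625}{2}} = \frac{66613}{- \frac{2795}{2}} = 66613 \left(- \frac{2}{2795}\right) = - \frac{133226}{2795}$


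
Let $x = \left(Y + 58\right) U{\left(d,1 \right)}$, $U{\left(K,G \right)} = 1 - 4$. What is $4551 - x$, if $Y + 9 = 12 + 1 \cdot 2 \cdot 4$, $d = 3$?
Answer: $4758$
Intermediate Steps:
$U{\left(K,G \right)} = -3$
$Y = 11$ ($Y = -9 + \left(12 + 1 \cdot 2 \cdot 4\right) = -9 + \left(12 + 2 \cdot 4\right) = -9 + \left(12 + 8\right) = -9 + 20 = 11$)
$x = -207$ ($x = \left(11 + 58\right) \left(-3\right) = 69 \left(-3\right) = -207$)
$4551 - x = 4551 - -207 = 4551 + 207 = 4758$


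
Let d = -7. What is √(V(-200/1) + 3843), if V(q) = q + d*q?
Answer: 41*√3 ≈ 71.014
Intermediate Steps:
V(q) = -6*q (V(q) = q - 7*q = -6*q)
√(V(-200/1) + 3843) = √(-(-1200)/1 + 3843) = √(-(-1200) + 3843) = √(-6*(-200) + 3843) = √(1200 + 3843) = √5043 = 41*√3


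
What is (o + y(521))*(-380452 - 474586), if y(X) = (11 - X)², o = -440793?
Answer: 154499381334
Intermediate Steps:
(o + y(521))*(-380452 - 474586) = (-440793 + (-11 + 521)²)*(-380452 - 474586) = (-440793 + 510²)*(-855038) = (-440793 + 260100)*(-855038) = -180693*(-855038) = 154499381334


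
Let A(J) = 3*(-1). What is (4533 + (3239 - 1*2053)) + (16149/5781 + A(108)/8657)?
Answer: 95451175891/16682039 ≈ 5721.8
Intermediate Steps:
A(J) = -3
(4533 + (3239 - 1*2053)) + (16149/5781 + A(108)/8657) = (4533 + (3239 - 1*2053)) + (16149/5781 - 3/8657) = (4533 + (3239 - 2053)) + (16149*(1/5781) - 3*1/8657) = (4533 + 1186) + (5383/1927 - 3/8657) = 5719 + 46594850/16682039 = 95451175891/16682039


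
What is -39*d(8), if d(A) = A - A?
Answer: 0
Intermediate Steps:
d(A) = 0
-39*d(8) = -39*0 = 0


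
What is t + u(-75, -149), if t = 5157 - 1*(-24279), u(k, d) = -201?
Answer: 29235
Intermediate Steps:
t = 29436 (t = 5157 + 24279 = 29436)
t + u(-75, -149) = 29436 - 201 = 29235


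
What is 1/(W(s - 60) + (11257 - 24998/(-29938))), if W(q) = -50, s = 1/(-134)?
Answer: 14969/167770082 ≈ 8.9223e-5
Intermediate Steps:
s = -1/134 ≈ -0.0074627
1/(W(s - 60) + (11257 - 24998/(-29938))) = 1/(-50 + (11257 - 24998/(-29938))) = 1/(-50 + (11257 - 24998*(-1)/29938)) = 1/(-50 + (11257 - 1*(-12499/14969))) = 1/(-50 + (11257 + 12499/14969)) = 1/(-50 + 168518532/14969) = 1/(167770082/14969) = 14969/167770082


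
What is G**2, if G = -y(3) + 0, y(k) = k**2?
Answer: 81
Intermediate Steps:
G = -9 (G = -1*3**2 + 0 = -1*9 + 0 = -9 + 0 = -9)
G**2 = (-9)**2 = 81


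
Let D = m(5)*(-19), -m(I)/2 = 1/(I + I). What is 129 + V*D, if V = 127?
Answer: 3058/5 ≈ 611.60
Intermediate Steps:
m(I) = -1/I (m(I) = -2/(I + I) = -2*1/(2*I) = -1/I)
D = 19/5 (D = -1/5*(-19) = -1*⅕*(-19) = -⅕*(-19) = 19/5 ≈ 3.8000)
129 + V*D = 129 + 127*(19/5) = 129 + 2413/5 = 3058/5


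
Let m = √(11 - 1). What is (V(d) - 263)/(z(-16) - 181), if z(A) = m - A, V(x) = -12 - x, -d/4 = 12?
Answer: 7491/5443 + 227*√10/27215 ≈ 1.4026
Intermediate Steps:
d = -48 (d = -4*12 = -48)
m = √10 ≈ 3.1623
z(A) = √10 - A
(V(d) - 263)/(z(-16) - 181) = ((-12 - 1*(-48)) - 263)/((√10 - 1*(-16)) - 181) = ((-12 + 48) - 263)/((√10 + 16) - 181) = (36 - 263)/((16 + √10) - 181) = -227/(-165 + √10)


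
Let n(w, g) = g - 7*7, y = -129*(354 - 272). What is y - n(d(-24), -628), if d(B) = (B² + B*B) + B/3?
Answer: -9901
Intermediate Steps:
d(B) = 2*B² + B/3 (d(B) = (B² + B²) + B*(⅓) = 2*B² + B/3)
y = -10578 (y = -129*82 = -10578)
n(w, g) = -49 + g (n(w, g) = g - 49 = -49 + g)
y - n(d(-24), -628) = -10578 - (-49 - 628) = -10578 - 1*(-677) = -10578 + 677 = -9901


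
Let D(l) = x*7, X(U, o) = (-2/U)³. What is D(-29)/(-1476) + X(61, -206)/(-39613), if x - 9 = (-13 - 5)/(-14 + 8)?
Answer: -62939787487/1105941997419 ≈ -0.056911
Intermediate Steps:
x = 12 (x = 9 + (-13 - 5)/(-14 + 8) = 9 - 18/(-6) = 9 - 18*(-⅙) = 9 + 3 = 12)
X(U, o) = -8/U³
D(l) = 84 (D(l) = 12*7 = 84)
D(-29)/(-1476) + X(61, -206)/(-39613) = 84/(-1476) - 8/61³/(-39613) = 84*(-1/1476) - 8*1/226981*(-1/39613) = -7/123 - 8/226981*(-1/39613) = -7/123 + 8/8991398353 = -62939787487/1105941997419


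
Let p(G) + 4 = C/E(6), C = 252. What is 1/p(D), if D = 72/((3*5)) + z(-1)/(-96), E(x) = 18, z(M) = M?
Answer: 1/10 ≈ 0.10000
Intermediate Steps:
D = 2309/480 (D = 72/((3*5)) - 1/(-96) = 72/15 - 1*(-1/96) = 72*(1/15) + 1/96 = 24/5 + 1/96 = 2309/480 ≈ 4.8104)
p(G) = 10 (p(G) = -4 + 252/18 = -4 + 252*(1/18) = -4 + 14 = 10)
1/p(D) = 1/10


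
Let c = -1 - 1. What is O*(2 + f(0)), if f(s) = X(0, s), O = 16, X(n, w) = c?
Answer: 0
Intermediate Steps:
c = -2
X(n, w) = -2
f(s) = -2
O*(2 + f(0)) = 16*(2 - 2) = 16*0 = 0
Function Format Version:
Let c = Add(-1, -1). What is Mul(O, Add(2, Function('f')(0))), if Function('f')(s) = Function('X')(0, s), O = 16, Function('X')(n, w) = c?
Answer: 0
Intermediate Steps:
c = -2
Function('X')(n, w) = -2
Function('f')(s) = -2
Mul(O, Add(2, Function('f')(0))) = Mul(16, Add(2, -2)) = Mul(16, 0) = 0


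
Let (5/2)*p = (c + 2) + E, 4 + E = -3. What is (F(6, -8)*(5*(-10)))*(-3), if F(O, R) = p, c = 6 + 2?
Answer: 180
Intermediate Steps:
E = -7 (E = -4 - 3 = -7)
c = 8
p = 6/5 (p = 2*((8 + 2) - 7)/5 = 2*(10 - 7)/5 = (⅖)*3 = 6/5 ≈ 1.2000)
F(O, R) = 6/5
(F(6, -8)*(5*(-10)))*(-3) = (6*(5*(-10))/5)*(-3) = ((6/5)*(-50))*(-3) = -60*(-3) = 180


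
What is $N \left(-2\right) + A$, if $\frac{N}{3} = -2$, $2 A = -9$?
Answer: $\frac{15}{2} \approx 7.5$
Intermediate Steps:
$A = - \frac{9}{2}$ ($A = \frac{1}{2} \left(-9\right) = - \frac{9}{2} \approx -4.5$)
$N = -6$ ($N = 3 \left(-2\right) = -6$)
$N \left(-2\right) + A = \left(-6\right) \left(-2\right) - \frac{9}{2} = 12 - \frac{9}{2} = \frac{15}{2}$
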